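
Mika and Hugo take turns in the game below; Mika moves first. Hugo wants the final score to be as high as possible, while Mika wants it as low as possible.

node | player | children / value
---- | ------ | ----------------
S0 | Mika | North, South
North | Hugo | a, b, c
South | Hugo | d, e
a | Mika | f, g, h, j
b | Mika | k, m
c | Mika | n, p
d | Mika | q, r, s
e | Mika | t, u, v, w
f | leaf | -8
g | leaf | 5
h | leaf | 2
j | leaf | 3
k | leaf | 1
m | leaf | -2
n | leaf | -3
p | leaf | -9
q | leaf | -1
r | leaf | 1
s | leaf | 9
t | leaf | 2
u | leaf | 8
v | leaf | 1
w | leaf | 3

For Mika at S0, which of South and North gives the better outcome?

North

d (Mika): min(-1, 1, 9) = -1
e (Mika): min(2, 8, 1, 3) = 1
South (Hugo): max(-1, 1) = 1
a (Mika): min(-8, 5, 2, 3) = -8
b (Mika): min(1, -2) = -2
c (Mika): min(-3, -9) = -9
North (Hugo): max(-8, -2, -9) = -2
Mika prefers the lower value; South=1, North=-2. North is better since -2 < 1.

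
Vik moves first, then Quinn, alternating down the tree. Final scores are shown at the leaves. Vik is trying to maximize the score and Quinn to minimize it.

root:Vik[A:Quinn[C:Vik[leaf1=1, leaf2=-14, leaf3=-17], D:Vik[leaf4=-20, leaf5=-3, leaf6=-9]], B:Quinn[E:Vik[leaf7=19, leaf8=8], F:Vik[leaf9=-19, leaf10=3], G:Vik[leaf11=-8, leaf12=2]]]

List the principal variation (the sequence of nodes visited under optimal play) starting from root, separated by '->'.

C (Vik): max(1, -14, -17) = 1
D (Vik): max(-20, -3, -9) = -3
A (Quinn): min(1, -3) = -3
E (Vik): max(19, 8) = 19
F (Vik): max(-19, 3) = 3
G (Vik): max(-8, 2) = 2
B (Quinn): min(19, 3, 2) = 2
root (Vik): max(-3, 2) = 2
At root, Vik picks B (highest: 2).
At B, Quinn picks G (lowest: 2).
At G, Vik picks leaf12 (highest: 2).
Terminal value 2.

root -> B -> G -> leaf12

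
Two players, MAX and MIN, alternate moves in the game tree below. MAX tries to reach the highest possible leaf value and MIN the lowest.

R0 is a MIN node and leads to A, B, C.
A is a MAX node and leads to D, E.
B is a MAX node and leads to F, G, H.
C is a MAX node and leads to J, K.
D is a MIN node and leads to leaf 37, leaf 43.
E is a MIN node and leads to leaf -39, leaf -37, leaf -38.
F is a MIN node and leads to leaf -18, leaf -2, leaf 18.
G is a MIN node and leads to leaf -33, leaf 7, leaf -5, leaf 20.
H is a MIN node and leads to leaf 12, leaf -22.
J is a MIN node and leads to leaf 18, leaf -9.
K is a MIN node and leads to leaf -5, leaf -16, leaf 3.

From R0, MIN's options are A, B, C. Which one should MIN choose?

D (MIN): min(37, 43) = 37
E (MIN): min(-39, -37, -38) = -39
A (MAX): max(37, -39) = 37
F (MIN): min(-18, -2, 18) = -18
G (MIN): min(-33, 7, -5, 20) = -33
H (MIN): min(12, -22) = -22
B (MAX): max(-18, -33, -22) = -18
J (MIN): min(18, -9) = -9
K (MIN): min(-5, -16, 3) = -16
C (MAX): max(-9, -16) = -9
R0 (MIN): min(37, -18, -9) = -18
MIN at R0 wants the lowest of {A=37, B=-18, C=-9}, so chooses B.

B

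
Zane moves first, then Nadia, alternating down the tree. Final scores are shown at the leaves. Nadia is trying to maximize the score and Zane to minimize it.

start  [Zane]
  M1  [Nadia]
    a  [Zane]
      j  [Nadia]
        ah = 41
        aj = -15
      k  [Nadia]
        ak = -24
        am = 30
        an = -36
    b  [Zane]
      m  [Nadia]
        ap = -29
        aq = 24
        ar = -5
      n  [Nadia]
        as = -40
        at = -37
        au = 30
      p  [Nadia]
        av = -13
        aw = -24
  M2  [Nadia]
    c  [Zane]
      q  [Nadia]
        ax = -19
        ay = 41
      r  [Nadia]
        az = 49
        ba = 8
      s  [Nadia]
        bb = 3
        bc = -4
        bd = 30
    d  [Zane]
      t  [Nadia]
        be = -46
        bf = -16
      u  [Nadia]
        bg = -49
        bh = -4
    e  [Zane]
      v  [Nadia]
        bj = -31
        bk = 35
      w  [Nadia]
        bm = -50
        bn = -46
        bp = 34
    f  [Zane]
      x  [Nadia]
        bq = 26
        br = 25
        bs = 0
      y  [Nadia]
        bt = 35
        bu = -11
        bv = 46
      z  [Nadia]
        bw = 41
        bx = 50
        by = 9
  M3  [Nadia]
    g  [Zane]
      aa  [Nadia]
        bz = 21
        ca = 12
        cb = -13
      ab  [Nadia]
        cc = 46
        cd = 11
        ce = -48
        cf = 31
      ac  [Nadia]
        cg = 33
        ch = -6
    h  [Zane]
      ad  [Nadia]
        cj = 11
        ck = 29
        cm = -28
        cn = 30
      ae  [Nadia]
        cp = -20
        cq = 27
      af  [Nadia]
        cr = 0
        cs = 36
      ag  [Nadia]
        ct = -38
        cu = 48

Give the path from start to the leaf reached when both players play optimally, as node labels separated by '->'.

j (Nadia): max(41, -15) = 41
k (Nadia): max(-24, 30, -36) = 30
a (Zane): min(41, 30) = 30
m (Nadia): max(-29, 24, -5) = 24
n (Nadia): max(-40, -37, 30) = 30
p (Nadia): max(-13, -24) = -13
b (Zane): min(24, 30, -13) = -13
M1 (Nadia): max(30, -13) = 30
q (Nadia): max(-19, 41) = 41
r (Nadia): max(49, 8) = 49
s (Nadia): max(3, -4, 30) = 30
c (Zane): min(41, 49, 30) = 30
t (Nadia): max(-46, -16) = -16
u (Nadia): max(-49, -4) = -4
d (Zane): min(-16, -4) = -16
v (Nadia): max(-31, 35) = 35
w (Nadia): max(-50, -46, 34) = 34
e (Zane): min(35, 34) = 34
x (Nadia): max(26, 25, 0) = 26
y (Nadia): max(35, -11, 46) = 46
z (Nadia): max(41, 50, 9) = 50
f (Zane): min(26, 46, 50) = 26
M2 (Nadia): max(30, -16, 34, 26) = 34
aa (Nadia): max(21, 12, -13) = 21
ab (Nadia): max(46, 11, -48, 31) = 46
ac (Nadia): max(33, -6) = 33
g (Zane): min(21, 46, 33) = 21
ad (Nadia): max(11, 29, -28, 30) = 30
ae (Nadia): max(-20, 27) = 27
af (Nadia): max(0, 36) = 36
ag (Nadia): max(-38, 48) = 48
h (Zane): min(30, 27, 36, 48) = 27
M3 (Nadia): max(21, 27) = 27
start (Zane): min(30, 34, 27) = 27
At start, Zane picks M3 (lowest: 27).
At M3, Nadia picks h (highest: 27).
At h, Zane picks ae (lowest: 27).
At ae, Nadia picks cq (highest: 27).
Terminal value 27.

start -> M3 -> h -> ae -> cq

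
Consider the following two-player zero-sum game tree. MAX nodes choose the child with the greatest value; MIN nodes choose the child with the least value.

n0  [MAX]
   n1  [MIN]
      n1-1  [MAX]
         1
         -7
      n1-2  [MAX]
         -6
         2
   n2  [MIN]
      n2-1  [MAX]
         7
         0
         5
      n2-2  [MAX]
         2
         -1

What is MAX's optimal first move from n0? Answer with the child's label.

n1-1 (MAX): max(1, -7) = 1
n1-2 (MAX): max(-6, 2) = 2
n1 (MIN): min(1, 2) = 1
n2-1 (MAX): max(7, 0, 5) = 7
n2-2 (MAX): max(2, -1) = 2
n2 (MIN): min(7, 2) = 2
n0 (MAX): max(1, 2) = 2
MAX at n0 wants the highest of {n1=1, n2=2}, so chooses n2.

n2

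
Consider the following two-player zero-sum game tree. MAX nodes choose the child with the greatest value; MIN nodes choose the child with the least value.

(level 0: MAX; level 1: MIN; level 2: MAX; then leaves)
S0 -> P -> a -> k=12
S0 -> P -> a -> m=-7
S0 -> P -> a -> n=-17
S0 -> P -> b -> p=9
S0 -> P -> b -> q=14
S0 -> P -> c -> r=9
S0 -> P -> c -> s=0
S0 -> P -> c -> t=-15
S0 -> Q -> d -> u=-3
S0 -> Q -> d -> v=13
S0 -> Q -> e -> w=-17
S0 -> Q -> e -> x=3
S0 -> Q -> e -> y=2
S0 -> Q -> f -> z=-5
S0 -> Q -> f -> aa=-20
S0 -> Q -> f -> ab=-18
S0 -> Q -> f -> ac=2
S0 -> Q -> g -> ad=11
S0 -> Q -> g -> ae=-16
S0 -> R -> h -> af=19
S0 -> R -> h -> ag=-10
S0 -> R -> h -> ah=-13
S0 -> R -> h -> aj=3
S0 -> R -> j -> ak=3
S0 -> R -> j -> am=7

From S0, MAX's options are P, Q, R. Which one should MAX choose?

a (MAX): max(12, -7, -17) = 12
b (MAX): max(9, 14) = 14
c (MAX): max(9, 0, -15) = 9
P (MIN): min(12, 14, 9) = 9
d (MAX): max(-3, 13) = 13
e (MAX): max(-17, 3, 2) = 3
f (MAX): max(-5, -20, -18, 2) = 2
g (MAX): max(11, -16) = 11
Q (MIN): min(13, 3, 2, 11) = 2
h (MAX): max(19, -10, -13, 3) = 19
j (MAX): max(3, 7) = 7
R (MIN): min(19, 7) = 7
S0 (MAX): max(9, 2, 7) = 9
MAX at S0 wants the highest of {P=9, Q=2, R=7}, so chooses P.

P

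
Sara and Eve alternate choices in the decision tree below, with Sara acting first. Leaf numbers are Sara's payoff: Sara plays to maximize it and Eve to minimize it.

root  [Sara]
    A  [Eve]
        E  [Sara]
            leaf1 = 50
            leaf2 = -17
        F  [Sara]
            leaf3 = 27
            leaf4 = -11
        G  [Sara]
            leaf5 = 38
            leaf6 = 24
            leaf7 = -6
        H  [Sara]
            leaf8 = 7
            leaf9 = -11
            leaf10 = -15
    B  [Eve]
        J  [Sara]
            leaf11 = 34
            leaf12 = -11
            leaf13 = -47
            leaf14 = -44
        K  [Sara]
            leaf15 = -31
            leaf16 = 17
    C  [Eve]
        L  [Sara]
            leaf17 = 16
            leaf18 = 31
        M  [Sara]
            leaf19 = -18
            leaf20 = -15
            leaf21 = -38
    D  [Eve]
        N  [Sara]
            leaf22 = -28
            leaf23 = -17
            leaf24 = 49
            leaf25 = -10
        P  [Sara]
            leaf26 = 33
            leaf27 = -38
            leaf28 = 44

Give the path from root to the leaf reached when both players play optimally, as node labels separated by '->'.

E (Sara): max(50, -17) = 50
F (Sara): max(27, -11) = 27
G (Sara): max(38, 24, -6) = 38
H (Sara): max(7, -11, -15) = 7
A (Eve): min(50, 27, 38, 7) = 7
J (Sara): max(34, -11, -47, -44) = 34
K (Sara): max(-31, 17) = 17
B (Eve): min(34, 17) = 17
L (Sara): max(16, 31) = 31
M (Sara): max(-18, -15, -38) = -15
C (Eve): min(31, -15) = -15
N (Sara): max(-28, -17, 49, -10) = 49
P (Sara): max(33, -38, 44) = 44
D (Eve): min(49, 44) = 44
root (Sara): max(7, 17, -15, 44) = 44
At root, Sara picks D (highest: 44).
At D, Eve picks P (lowest: 44).
At P, Sara picks leaf28 (highest: 44).
Terminal value 44.

root -> D -> P -> leaf28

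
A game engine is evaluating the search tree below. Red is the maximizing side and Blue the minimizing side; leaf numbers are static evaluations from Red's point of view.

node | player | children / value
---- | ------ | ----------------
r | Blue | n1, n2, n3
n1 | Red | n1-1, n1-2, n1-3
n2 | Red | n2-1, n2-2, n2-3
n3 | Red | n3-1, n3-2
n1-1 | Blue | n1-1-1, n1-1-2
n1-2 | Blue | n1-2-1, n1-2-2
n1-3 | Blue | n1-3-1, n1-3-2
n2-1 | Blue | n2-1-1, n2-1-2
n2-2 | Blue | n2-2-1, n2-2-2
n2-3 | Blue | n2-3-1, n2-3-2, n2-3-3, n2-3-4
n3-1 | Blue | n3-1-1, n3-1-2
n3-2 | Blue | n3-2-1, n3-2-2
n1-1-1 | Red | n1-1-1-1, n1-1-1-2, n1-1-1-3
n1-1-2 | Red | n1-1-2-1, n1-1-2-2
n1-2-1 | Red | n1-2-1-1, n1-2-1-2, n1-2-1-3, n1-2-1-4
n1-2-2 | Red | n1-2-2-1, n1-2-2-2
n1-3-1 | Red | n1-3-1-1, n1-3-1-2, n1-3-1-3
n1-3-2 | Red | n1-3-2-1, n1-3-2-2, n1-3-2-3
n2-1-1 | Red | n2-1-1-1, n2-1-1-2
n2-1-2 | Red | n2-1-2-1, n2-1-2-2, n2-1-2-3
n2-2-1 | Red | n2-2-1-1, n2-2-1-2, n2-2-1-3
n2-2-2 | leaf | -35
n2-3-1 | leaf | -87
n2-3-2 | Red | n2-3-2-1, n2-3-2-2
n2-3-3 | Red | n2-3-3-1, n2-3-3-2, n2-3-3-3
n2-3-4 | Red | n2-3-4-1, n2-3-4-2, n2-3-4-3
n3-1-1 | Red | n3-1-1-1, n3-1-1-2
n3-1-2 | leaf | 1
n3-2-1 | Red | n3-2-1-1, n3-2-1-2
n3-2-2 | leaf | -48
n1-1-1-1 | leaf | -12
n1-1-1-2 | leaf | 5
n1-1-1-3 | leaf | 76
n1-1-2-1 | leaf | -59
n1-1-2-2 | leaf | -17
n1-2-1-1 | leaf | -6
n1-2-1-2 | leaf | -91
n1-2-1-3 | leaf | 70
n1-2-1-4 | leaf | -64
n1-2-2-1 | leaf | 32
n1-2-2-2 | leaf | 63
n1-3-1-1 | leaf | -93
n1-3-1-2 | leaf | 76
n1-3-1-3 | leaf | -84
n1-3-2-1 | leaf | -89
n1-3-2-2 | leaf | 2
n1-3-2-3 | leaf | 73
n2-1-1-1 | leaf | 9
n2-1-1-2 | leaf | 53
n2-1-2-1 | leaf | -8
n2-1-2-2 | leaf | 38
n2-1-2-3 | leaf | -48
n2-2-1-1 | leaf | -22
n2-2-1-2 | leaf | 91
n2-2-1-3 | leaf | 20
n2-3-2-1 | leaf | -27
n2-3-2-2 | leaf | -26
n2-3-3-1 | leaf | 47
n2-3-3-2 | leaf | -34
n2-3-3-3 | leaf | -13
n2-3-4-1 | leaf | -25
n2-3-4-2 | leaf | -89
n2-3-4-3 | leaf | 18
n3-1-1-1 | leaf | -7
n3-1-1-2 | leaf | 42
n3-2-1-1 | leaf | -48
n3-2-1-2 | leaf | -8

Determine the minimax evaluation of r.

n1-1-1 (Red): max(-12, 5, 76) = 76
n1-1-2 (Red): max(-59, -17) = -17
n1-1 (Blue): min(76, -17) = -17
n1-2-1 (Red): max(-6, -91, 70, -64) = 70
n1-2-2 (Red): max(32, 63) = 63
n1-2 (Blue): min(70, 63) = 63
n1-3-1 (Red): max(-93, 76, -84) = 76
n1-3-2 (Red): max(-89, 2, 73) = 73
n1-3 (Blue): min(76, 73) = 73
n1 (Red): max(-17, 63, 73) = 73
n2-1-1 (Red): max(9, 53) = 53
n2-1-2 (Red): max(-8, 38, -48) = 38
n2-1 (Blue): min(53, 38) = 38
n2-2-1 (Red): max(-22, 91, 20) = 91
n2-2 (Blue): min(91, -35) = -35
n2-3-2 (Red): max(-27, -26) = -26
n2-3-3 (Red): max(47, -34, -13) = 47
n2-3-4 (Red): max(-25, -89, 18) = 18
n2-3 (Blue): min(-87, -26, 47, 18) = -87
n2 (Red): max(38, -35, -87) = 38
n3-1-1 (Red): max(-7, 42) = 42
n3-1 (Blue): min(42, 1) = 1
n3-2-1 (Red): max(-48, -8) = -8
n3-2 (Blue): min(-8, -48) = -48
n3 (Red): max(1, -48) = 1
r (Blue): min(73, 38, 1) = 1

1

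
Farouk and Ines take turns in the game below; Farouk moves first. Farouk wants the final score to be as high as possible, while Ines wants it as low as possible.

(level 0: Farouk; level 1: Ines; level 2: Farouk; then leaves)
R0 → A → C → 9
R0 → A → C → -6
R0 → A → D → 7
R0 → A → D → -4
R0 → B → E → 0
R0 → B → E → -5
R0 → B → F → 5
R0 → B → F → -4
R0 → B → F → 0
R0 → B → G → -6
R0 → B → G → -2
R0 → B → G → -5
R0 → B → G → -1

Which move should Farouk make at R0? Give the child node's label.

A

C (Farouk): max(9, -6) = 9
D (Farouk): max(7, -4) = 7
A (Ines): min(9, 7) = 7
E (Farouk): max(0, -5) = 0
F (Farouk): max(5, -4, 0) = 5
G (Farouk): max(-6, -2, -5, -1) = -1
B (Ines): min(0, 5, -1) = -1
R0 (Farouk): max(7, -1) = 7
Farouk at R0 wants the highest of {A=7, B=-1}, so chooses A.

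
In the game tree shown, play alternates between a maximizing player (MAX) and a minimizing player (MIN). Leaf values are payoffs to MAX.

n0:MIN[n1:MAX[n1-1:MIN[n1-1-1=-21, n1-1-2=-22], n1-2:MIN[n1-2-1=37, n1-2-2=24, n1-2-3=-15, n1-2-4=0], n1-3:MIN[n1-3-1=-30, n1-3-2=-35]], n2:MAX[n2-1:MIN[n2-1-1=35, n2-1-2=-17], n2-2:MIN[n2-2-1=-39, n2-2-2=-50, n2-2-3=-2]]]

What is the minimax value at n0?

-17

n1-1 (MIN): min(-21, -22) = -22
n1-2 (MIN): min(37, 24, -15, 0) = -15
n1-3 (MIN): min(-30, -35) = -35
n1 (MAX): max(-22, -15, -35) = -15
n2-1 (MIN): min(35, -17) = -17
n2-2 (MIN): min(-39, -50, -2) = -50
n2 (MAX): max(-17, -50) = -17
n0 (MIN): min(-15, -17) = -17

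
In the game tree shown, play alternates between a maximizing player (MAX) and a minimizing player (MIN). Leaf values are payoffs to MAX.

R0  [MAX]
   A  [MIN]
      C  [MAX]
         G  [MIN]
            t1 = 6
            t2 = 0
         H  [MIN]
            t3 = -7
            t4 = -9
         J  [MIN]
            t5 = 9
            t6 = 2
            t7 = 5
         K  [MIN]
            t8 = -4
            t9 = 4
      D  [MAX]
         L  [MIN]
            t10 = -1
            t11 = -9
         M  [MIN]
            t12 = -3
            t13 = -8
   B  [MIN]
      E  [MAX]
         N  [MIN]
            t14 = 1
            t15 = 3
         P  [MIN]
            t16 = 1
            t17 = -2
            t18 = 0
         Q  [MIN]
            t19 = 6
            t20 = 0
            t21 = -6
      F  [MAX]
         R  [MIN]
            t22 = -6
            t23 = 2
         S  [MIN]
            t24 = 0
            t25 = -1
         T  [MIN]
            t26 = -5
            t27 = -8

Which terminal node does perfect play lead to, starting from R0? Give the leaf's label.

t25

G (MIN): min(6, 0) = 0
H (MIN): min(-7, -9) = -9
J (MIN): min(9, 2, 5) = 2
K (MIN): min(-4, 4) = -4
C (MAX): max(0, -9, 2, -4) = 2
L (MIN): min(-1, -9) = -9
M (MIN): min(-3, -8) = -8
D (MAX): max(-9, -8) = -8
A (MIN): min(2, -8) = -8
N (MIN): min(1, 3) = 1
P (MIN): min(1, -2, 0) = -2
Q (MIN): min(6, 0, -6) = -6
E (MAX): max(1, -2, -6) = 1
R (MIN): min(-6, 2) = -6
S (MIN): min(0, -1) = -1
T (MIN): min(-5, -8) = -8
F (MAX): max(-6, -1, -8) = -1
B (MIN): min(1, -1) = -1
R0 (MAX): max(-8, -1) = -1
At R0, MAX picks B (highest: -1).
At B, MIN picks F (lowest: -1).
At F, MAX picks S (highest: -1).
At S, MIN picks t25 (lowest: -1).
Terminal value -1.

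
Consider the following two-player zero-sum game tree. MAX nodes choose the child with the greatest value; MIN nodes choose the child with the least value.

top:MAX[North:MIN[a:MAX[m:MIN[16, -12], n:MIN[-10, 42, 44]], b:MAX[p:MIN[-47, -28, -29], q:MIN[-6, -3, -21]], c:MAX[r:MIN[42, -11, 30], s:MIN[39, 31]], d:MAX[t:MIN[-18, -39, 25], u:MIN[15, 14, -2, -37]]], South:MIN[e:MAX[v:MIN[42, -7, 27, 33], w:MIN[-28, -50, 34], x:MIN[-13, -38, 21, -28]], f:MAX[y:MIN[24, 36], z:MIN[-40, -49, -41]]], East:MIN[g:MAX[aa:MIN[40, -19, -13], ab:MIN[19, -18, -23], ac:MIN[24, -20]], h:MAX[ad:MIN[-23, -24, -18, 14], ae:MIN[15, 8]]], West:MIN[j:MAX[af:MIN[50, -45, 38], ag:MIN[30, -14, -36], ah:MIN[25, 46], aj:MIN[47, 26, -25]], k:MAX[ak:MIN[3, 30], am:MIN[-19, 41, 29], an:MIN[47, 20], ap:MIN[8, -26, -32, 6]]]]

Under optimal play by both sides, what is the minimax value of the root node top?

m (MIN): min(16, -12) = -12
n (MIN): min(-10, 42, 44) = -10
a (MAX): max(-12, -10) = -10
p (MIN): min(-47, -28, -29) = -47
q (MIN): min(-6, -3, -21) = -21
b (MAX): max(-47, -21) = -21
r (MIN): min(42, -11, 30) = -11
s (MIN): min(39, 31) = 31
c (MAX): max(-11, 31) = 31
t (MIN): min(-18, -39, 25) = -39
u (MIN): min(15, 14, -2, -37) = -37
d (MAX): max(-39, -37) = -37
North (MIN): min(-10, -21, 31, -37) = -37
v (MIN): min(42, -7, 27, 33) = -7
w (MIN): min(-28, -50, 34) = -50
x (MIN): min(-13, -38, 21, -28) = -38
e (MAX): max(-7, -50, -38) = -7
y (MIN): min(24, 36) = 24
z (MIN): min(-40, -49, -41) = -49
f (MAX): max(24, -49) = 24
South (MIN): min(-7, 24) = -7
aa (MIN): min(40, -19, -13) = -19
ab (MIN): min(19, -18, -23) = -23
ac (MIN): min(24, -20) = -20
g (MAX): max(-19, -23, -20) = -19
ad (MIN): min(-23, -24, -18, 14) = -24
ae (MIN): min(15, 8) = 8
h (MAX): max(-24, 8) = 8
East (MIN): min(-19, 8) = -19
af (MIN): min(50, -45, 38) = -45
ag (MIN): min(30, -14, -36) = -36
ah (MIN): min(25, 46) = 25
aj (MIN): min(47, 26, -25) = -25
j (MAX): max(-45, -36, 25, -25) = 25
ak (MIN): min(3, 30) = 3
am (MIN): min(-19, 41, 29) = -19
an (MIN): min(47, 20) = 20
ap (MIN): min(8, -26, -32, 6) = -32
k (MAX): max(3, -19, 20, -32) = 20
West (MIN): min(25, 20) = 20
top (MAX): max(-37, -7, -19, 20) = 20

20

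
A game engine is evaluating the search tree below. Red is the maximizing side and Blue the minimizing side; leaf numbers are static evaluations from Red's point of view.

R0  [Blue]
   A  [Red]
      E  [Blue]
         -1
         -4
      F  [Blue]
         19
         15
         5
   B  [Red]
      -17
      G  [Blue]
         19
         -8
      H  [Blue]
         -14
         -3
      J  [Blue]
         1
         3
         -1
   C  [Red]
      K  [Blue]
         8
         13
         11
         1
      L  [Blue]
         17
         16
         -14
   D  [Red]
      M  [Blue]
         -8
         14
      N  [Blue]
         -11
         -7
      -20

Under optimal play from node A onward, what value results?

E (Blue): min(-1, -4) = -4
F (Blue): min(19, 15, 5) = 5
A (Red): max(-4, 5) = 5

5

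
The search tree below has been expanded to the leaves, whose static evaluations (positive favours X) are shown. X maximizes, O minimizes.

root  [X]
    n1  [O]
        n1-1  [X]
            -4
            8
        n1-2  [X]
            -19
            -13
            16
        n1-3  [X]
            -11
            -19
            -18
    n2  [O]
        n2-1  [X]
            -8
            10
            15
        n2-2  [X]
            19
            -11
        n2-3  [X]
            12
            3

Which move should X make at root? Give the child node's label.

n1-1 (X): max(-4, 8) = 8
n1-2 (X): max(-19, -13, 16) = 16
n1-3 (X): max(-11, -19, -18) = -11
n1 (O): min(8, 16, -11) = -11
n2-1 (X): max(-8, 10, 15) = 15
n2-2 (X): max(19, -11) = 19
n2-3 (X): max(12, 3) = 12
n2 (O): min(15, 19, 12) = 12
root (X): max(-11, 12) = 12
X at root wants the highest of {n1=-11, n2=12}, so chooses n2.

n2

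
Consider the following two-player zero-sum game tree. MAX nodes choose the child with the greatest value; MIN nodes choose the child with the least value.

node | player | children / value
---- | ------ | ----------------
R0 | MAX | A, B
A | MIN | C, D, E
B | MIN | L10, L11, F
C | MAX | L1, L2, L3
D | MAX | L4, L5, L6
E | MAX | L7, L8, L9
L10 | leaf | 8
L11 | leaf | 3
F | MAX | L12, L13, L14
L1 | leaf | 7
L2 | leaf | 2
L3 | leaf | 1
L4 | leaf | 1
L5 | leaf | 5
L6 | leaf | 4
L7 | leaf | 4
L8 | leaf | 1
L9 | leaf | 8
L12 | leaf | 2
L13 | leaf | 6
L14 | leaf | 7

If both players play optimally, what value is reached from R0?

5

C (MAX): max(7, 2, 1) = 7
D (MAX): max(1, 5, 4) = 5
E (MAX): max(4, 1, 8) = 8
A (MIN): min(7, 5, 8) = 5
F (MAX): max(2, 6, 7) = 7
B (MIN): min(8, 3, 7) = 3
R0 (MAX): max(5, 3) = 5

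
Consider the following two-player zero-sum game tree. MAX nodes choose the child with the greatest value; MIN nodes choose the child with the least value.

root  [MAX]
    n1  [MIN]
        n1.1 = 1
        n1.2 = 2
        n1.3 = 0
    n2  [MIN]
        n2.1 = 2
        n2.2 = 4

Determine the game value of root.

2

n1 (MIN): min(1, 2, 0) = 0
n2 (MIN): min(2, 4) = 2
root (MAX): max(0, 2) = 2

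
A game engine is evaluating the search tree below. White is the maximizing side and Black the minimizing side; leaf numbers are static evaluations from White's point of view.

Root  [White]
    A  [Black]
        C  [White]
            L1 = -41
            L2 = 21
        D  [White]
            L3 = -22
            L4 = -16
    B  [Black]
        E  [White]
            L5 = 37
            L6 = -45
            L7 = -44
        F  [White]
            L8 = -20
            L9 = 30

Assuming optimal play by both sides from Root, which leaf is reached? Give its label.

C (White): max(-41, 21) = 21
D (White): max(-22, -16) = -16
A (Black): min(21, -16) = -16
E (White): max(37, -45, -44) = 37
F (White): max(-20, 30) = 30
B (Black): min(37, 30) = 30
Root (White): max(-16, 30) = 30
At Root, White picks B (highest: 30).
At B, Black picks F (lowest: 30).
At F, White picks L9 (highest: 30).
Terminal value 30.

L9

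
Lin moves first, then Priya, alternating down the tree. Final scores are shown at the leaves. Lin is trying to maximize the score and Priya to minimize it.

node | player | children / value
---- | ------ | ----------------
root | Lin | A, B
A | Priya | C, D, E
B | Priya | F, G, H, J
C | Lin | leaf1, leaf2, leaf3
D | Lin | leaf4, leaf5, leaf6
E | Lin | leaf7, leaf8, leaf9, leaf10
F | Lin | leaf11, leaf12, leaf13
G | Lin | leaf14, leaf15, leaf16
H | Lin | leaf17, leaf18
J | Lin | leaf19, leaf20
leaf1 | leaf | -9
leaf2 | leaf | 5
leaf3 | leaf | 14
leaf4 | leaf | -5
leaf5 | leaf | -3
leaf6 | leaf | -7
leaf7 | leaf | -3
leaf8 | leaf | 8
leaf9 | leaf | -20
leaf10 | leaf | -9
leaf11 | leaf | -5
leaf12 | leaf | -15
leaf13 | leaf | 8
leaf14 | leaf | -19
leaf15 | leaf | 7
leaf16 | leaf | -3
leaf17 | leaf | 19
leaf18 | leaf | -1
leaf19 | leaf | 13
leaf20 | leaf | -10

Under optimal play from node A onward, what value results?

C (Lin): max(-9, 5, 14) = 14
D (Lin): max(-5, -3, -7) = -3
E (Lin): max(-3, 8, -20, -9) = 8
A (Priya): min(14, -3, 8) = -3

-3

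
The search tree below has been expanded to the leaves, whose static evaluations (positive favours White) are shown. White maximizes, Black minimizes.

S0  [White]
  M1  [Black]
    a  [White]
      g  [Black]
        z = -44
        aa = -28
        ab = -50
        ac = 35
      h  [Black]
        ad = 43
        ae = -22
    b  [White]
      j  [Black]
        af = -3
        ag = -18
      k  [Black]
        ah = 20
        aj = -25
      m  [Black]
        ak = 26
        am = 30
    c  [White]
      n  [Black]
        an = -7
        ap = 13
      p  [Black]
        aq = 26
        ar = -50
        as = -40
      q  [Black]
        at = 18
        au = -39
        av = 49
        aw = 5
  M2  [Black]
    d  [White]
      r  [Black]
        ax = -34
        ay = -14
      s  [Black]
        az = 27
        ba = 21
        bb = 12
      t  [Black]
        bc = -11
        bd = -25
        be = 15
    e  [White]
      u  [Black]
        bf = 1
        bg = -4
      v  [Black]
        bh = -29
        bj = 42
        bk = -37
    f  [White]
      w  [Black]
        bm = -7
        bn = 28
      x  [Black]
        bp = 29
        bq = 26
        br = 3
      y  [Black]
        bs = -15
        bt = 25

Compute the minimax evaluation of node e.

u (Black): min(1, -4) = -4
v (Black): min(-29, 42, -37) = -37
e (White): max(-4, -37) = -4

-4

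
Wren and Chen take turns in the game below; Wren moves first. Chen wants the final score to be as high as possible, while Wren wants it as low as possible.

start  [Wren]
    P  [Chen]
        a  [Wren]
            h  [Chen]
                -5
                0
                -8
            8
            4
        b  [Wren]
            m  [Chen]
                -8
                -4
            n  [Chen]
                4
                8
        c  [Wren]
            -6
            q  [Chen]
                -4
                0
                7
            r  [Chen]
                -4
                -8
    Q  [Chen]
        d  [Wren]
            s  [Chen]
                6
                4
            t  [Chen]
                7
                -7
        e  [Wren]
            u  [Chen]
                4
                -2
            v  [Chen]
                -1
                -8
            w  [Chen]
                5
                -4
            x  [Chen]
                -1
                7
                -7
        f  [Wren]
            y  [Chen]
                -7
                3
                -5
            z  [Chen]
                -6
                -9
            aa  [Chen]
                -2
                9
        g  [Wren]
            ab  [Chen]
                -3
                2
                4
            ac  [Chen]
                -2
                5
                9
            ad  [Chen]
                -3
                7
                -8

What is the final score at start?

0

h (Chen): max(-5, 0, -8) = 0
a (Wren): min(0, 8, 4) = 0
m (Chen): max(-8, -4) = -4
n (Chen): max(4, 8) = 8
b (Wren): min(-4, 8) = -4
q (Chen): max(-4, 0, 7) = 7
r (Chen): max(-4, -8) = -4
c (Wren): min(-6, 7, -4) = -6
P (Chen): max(0, -4, -6) = 0
s (Chen): max(6, 4) = 6
t (Chen): max(7, -7) = 7
d (Wren): min(6, 7) = 6
u (Chen): max(4, -2) = 4
v (Chen): max(-1, -8) = -1
w (Chen): max(5, -4) = 5
x (Chen): max(-1, 7, -7) = 7
e (Wren): min(4, -1, 5, 7) = -1
y (Chen): max(-7, 3, -5) = 3
z (Chen): max(-6, -9) = -6
aa (Chen): max(-2, 9) = 9
f (Wren): min(3, -6, 9) = -6
ab (Chen): max(-3, 2, 4) = 4
ac (Chen): max(-2, 5, 9) = 9
ad (Chen): max(-3, 7, -8) = 7
g (Wren): min(4, 9, 7) = 4
Q (Chen): max(6, -1, -6, 4) = 6
start (Wren): min(0, 6) = 0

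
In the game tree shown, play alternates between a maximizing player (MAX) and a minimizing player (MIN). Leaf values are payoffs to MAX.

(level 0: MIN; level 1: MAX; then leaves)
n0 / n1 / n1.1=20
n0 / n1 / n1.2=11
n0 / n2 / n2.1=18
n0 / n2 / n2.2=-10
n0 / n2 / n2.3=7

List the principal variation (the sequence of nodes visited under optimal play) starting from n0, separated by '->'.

n0 -> n2 -> n2.1

n1 (MAX): max(20, 11) = 20
n2 (MAX): max(18, -10, 7) = 18
n0 (MIN): min(20, 18) = 18
At n0, MIN picks n2 (lowest: 18).
At n2, MAX picks n2.1 (highest: 18).
Terminal value 18.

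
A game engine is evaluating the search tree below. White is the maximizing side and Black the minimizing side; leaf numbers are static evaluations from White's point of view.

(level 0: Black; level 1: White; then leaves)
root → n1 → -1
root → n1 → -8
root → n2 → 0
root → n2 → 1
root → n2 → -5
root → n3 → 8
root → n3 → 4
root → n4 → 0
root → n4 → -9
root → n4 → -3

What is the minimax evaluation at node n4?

0

n4 (White): max(0, -9, -3) = 0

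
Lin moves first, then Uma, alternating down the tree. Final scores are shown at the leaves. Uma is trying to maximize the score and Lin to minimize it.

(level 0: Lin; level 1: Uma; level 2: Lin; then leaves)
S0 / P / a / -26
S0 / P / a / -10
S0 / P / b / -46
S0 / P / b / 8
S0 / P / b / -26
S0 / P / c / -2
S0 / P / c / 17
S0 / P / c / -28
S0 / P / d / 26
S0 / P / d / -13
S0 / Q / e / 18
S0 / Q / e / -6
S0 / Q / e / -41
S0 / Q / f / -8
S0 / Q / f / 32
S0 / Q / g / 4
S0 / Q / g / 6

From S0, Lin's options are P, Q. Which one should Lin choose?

a (Lin): min(-26, -10) = -26
b (Lin): min(-46, 8, -26) = -46
c (Lin): min(-2, 17, -28) = -28
d (Lin): min(26, -13) = -13
P (Uma): max(-26, -46, -28, -13) = -13
e (Lin): min(18, -6, -41) = -41
f (Lin): min(-8, 32) = -8
g (Lin): min(4, 6) = 4
Q (Uma): max(-41, -8, 4) = 4
S0 (Lin): min(-13, 4) = -13
Lin at S0 wants the lowest of {P=-13, Q=4}, so chooses P.

P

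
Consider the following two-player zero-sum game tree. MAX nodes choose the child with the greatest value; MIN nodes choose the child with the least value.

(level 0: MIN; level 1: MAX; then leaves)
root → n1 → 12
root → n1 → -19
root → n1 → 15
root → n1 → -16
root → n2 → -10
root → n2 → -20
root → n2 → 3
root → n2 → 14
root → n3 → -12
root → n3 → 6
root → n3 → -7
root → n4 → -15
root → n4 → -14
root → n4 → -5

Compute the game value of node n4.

n4 (MAX): max(-15, -14, -5) = -5

-5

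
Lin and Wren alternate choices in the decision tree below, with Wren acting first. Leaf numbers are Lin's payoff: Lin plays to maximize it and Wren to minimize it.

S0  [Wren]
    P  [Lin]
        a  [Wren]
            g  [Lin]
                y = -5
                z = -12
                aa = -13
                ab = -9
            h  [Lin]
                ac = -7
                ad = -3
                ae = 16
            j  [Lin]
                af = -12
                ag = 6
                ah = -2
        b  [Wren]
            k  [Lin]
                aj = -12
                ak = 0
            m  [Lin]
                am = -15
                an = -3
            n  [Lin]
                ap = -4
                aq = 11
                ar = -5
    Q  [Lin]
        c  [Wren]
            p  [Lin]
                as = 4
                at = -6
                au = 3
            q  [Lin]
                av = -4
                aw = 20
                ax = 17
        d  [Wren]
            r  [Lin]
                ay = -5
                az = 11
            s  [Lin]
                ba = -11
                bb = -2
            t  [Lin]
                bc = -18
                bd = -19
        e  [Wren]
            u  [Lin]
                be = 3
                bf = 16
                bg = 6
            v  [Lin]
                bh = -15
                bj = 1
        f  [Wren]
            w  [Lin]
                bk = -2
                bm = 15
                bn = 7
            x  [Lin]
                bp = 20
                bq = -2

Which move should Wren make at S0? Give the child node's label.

P

g (Lin): max(-5, -12, -13, -9) = -5
h (Lin): max(-7, -3, 16) = 16
j (Lin): max(-12, 6, -2) = 6
a (Wren): min(-5, 16, 6) = -5
k (Lin): max(-12, 0) = 0
m (Lin): max(-15, -3) = -3
n (Lin): max(-4, 11, -5) = 11
b (Wren): min(0, -3, 11) = -3
P (Lin): max(-5, -3) = -3
p (Lin): max(4, -6, 3) = 4
q (Lin): max(-4, 20, 17) = 20
c (Wren): min(4, 20) = 4
r (Lin): max(-5, 11) = 11
s (Lin): max(-11, -2) = -2
t (Lin): max(-18, -19) = -18
d (Wren): min(11, -2, -18) = -18
u (Lin): max(3, 16, 6) = 16
v (Lin): max(-15, 1) = 1
e (Wren): min(16, 1) = 1
w (Lin): max(-2, 15, 7) = 15
x (Lin): max(20, -2) = 20
f (Wren): min(15, 20) = 15
Q (Lin): max(4, -18, 1, 15) = 15
S0 (Wren): min(-3, 15) = -3
Wren at S0 wants the lowest of {P=-3, Q=15}, so chooses P.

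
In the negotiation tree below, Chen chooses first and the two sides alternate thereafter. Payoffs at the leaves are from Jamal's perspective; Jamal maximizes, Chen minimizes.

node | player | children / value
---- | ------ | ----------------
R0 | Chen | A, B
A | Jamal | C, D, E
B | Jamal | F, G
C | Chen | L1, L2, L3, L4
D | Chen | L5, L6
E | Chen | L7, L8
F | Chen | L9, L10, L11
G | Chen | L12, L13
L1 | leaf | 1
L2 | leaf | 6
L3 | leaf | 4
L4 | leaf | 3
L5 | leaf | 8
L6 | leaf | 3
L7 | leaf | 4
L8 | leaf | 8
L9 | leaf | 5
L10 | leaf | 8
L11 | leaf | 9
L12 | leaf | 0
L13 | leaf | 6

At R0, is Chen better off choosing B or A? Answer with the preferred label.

F (Chen): min(5, 8, 9) = 5
G (Chen): min(0, 6) = 0
B (Jamal): max(5, 0) = 5
C (Chen): min(1, 6, 4, 3) = 1
D (Chen): min(8, 3) = 3
E (Chen): min(4, 8) = 4
A (Jamal): max(1, 3, 4) = 4
Chen prefers the lower value; B=5, A=4. A is better since 4 < 5.

A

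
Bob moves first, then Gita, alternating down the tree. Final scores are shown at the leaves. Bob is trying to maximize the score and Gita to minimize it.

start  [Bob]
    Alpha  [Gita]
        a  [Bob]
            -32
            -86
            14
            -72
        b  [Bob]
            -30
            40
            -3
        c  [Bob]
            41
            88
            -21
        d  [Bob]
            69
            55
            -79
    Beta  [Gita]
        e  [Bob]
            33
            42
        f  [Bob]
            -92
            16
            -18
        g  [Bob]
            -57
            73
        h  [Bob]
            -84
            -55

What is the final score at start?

a (Bob): max(-32, -86, 14, -72) = 14
b (Bob): max(-30, 40, -3) = 40
c (Bob): max(41, 88, -21) = 88
d (Bob): max(69, 55, -79) = 69
Alpha (Gita): min(14, 40, 88, 69) = 14
e (Bob): max(33, 42) = 42
f (Bob): max(-92, 16, -18) = 16
g (Bob): max(-57, 73) = 73
h (Bob): max(-84, -55) = -55
Beta (Gita): min(42, 16, 73, -55) = -55
start (Bob): max(14, -55) = 14

14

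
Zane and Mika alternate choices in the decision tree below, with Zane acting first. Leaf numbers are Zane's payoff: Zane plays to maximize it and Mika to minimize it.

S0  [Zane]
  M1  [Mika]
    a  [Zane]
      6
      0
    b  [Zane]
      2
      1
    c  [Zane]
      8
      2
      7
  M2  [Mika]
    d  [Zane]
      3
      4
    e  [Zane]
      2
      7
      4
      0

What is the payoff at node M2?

d (Zane): max(3, 4) = 4
e (Zane): max(2, 7, 4, 0) = 7
M2 (Mika): min(4, 7) = 4

4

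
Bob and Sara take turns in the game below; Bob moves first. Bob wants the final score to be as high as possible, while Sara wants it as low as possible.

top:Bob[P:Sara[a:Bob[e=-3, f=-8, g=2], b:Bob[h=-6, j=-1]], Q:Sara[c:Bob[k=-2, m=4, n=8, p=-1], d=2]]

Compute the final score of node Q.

c (Bob): max(-2, 4, 8, -1) = 8
Q (Sara): min(8, 2) = 2

2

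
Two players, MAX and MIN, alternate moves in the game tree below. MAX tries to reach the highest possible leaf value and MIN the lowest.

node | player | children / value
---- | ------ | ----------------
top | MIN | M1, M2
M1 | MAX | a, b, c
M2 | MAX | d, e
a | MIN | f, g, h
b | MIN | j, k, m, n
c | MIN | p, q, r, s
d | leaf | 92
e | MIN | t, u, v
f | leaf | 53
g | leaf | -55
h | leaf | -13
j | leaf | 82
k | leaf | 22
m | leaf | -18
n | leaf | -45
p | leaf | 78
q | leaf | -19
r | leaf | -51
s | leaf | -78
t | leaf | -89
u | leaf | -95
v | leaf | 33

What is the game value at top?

-45

a (MIN): min(53, -55, -13) = -55
b (MIN): min(82, 22, -18, -45) = -45
c (MIN): min(78, -19, -51, -78) = -78
M1 (MAX): max(-55, -45, -78) = -45
e (MIN): min(-89, -95, 33) = -95
M2 (MAX): max(92, -95) = 92
top (MIN): min(-45, 92) = -45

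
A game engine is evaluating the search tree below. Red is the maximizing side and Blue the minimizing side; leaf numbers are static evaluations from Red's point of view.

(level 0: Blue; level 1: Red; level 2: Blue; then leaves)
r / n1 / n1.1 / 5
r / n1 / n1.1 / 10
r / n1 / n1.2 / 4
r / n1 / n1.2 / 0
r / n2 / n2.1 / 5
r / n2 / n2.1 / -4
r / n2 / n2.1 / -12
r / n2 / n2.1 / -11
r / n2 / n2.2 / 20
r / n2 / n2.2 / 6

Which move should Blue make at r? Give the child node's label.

n1

n1.1 (Blue): min(5, 10) = 5
n1.2 (Blue): min(4, 0) = 0
n1 (Red): max(5, 0) = 5
n2.1 (Blue): min(5, -4, -12, -11) = -12
n2.2 (Blue): min(20, 6) = 6
n2 (Red): max(-12, 6) = 6
r (Blue): min(5, 6) = 5
Blue at r wants the lowest of {n1=5, n2=6}, so chooses n1.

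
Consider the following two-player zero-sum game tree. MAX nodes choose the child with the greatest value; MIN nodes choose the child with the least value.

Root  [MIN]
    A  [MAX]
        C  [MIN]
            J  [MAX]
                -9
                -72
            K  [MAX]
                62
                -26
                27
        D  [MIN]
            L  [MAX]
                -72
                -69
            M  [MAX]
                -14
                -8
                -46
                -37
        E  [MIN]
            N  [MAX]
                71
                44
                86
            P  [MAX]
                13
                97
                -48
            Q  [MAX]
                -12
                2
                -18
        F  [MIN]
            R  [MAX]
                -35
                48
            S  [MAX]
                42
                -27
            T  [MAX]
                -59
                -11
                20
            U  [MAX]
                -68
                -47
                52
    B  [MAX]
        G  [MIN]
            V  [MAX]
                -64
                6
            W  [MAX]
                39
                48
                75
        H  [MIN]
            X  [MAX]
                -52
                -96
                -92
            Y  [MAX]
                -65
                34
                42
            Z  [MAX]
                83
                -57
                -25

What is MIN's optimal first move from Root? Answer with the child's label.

B

J (MAX): max(-9, -72) = -9
K (MAX): max(62, -26, 27) = 62
C (MIN): min(-9, 62) = -9
L (MAX): max(-72, -69) = -69
M (MAX): max(-14, -8, -46, -37) = -8
D (MIN): min(-69, -8) = -69
N (MAX): max(71, 44, 86) = 86
P (MAX): max(13, 97, -48) = 97
Q (MAX): max(-12, 2, -18) = 2
E (MIN): min(86, 97, 2) = 2
R (MAX): max(-35, 48) = 48
S (MAX): max(42, -27) = 42
T (MAX): max(-59, -11, 20) = 20
U (MAX): max(-68, -47, 52) = 52
F (MIN): min(48, 42, 20, 52) = 20
A (MAX): max(-9, -69, 2, 20) = 20
V (MAX): max(-64, 6) = 6
W (MAX): max(39, 48, 75) = 75
G (MIN): min(6, 75) = 6
X (MAX): max(-52, -96, -92) = -52
Y (MAX): max(-65, 34, 42) = 42
Z (MAX): max(83, -57, -25) = 83
H (MIN): min(-52, 42, 83) = -52
B (MAX): max(6, -52) = 6
Root (MIN): min(20, 6) = 6
MIN at Root wants the lowest of {A=20, B=6}, so chooses B.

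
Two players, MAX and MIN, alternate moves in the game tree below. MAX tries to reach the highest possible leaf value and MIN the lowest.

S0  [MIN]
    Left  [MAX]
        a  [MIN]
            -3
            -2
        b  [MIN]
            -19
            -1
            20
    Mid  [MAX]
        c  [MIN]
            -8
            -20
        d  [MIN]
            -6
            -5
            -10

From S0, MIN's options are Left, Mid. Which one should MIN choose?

a (MIN): min(-3, -2) = -3
b (MIN): min(-19, -1, 20) = -19
Left (MAX): max(-3, -19) = -3
c (MIN): min(-8, -20) = -20
d (MIN): min(-6, -5, -10) = -10
Mid (MAX): max(-20, -10) = -10
S0 (MIN): min(-3, -10) = -10
MIN at S0 wants the lowest of {Left=-3, Mid=-10}, so chooses Mid.

Mid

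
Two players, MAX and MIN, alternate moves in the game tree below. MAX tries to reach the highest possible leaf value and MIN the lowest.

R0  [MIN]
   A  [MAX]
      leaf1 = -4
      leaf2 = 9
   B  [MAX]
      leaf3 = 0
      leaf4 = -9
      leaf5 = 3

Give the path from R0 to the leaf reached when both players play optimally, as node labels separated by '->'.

A (MAX): max(-4, 9) = 9
B (MAX): max(0, -9, 3) = 3
R0 (MIN): min(9, 3) = 3
At R0, MIN picks B (lowest: 3).
At B, MAX picks leaf5 (highest: 3).
Terminal value 3.

R0 -> B -> leaf5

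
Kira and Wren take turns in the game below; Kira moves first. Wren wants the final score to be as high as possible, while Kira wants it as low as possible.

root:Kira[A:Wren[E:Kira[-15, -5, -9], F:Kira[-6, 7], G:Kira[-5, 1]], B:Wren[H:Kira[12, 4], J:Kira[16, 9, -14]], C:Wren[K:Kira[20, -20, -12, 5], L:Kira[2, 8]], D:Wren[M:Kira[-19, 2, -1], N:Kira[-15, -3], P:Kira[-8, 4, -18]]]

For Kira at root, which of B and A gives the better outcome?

H (Kira): min(12, 4) = 4
J (Kira): min(16, 9, -14) = -14
B (Wren): max(4, -14) = 4
E (Kira): min(-15, -5, -9) = -15
F (Kira): min(-6, 7) = -6
G (Kira): min(-5, 1) = -5
A (Wren): max(-15, -6, -5) = -5
Kira prefers the lower value; B=4, A=-5. A is better since -5 < 4.

A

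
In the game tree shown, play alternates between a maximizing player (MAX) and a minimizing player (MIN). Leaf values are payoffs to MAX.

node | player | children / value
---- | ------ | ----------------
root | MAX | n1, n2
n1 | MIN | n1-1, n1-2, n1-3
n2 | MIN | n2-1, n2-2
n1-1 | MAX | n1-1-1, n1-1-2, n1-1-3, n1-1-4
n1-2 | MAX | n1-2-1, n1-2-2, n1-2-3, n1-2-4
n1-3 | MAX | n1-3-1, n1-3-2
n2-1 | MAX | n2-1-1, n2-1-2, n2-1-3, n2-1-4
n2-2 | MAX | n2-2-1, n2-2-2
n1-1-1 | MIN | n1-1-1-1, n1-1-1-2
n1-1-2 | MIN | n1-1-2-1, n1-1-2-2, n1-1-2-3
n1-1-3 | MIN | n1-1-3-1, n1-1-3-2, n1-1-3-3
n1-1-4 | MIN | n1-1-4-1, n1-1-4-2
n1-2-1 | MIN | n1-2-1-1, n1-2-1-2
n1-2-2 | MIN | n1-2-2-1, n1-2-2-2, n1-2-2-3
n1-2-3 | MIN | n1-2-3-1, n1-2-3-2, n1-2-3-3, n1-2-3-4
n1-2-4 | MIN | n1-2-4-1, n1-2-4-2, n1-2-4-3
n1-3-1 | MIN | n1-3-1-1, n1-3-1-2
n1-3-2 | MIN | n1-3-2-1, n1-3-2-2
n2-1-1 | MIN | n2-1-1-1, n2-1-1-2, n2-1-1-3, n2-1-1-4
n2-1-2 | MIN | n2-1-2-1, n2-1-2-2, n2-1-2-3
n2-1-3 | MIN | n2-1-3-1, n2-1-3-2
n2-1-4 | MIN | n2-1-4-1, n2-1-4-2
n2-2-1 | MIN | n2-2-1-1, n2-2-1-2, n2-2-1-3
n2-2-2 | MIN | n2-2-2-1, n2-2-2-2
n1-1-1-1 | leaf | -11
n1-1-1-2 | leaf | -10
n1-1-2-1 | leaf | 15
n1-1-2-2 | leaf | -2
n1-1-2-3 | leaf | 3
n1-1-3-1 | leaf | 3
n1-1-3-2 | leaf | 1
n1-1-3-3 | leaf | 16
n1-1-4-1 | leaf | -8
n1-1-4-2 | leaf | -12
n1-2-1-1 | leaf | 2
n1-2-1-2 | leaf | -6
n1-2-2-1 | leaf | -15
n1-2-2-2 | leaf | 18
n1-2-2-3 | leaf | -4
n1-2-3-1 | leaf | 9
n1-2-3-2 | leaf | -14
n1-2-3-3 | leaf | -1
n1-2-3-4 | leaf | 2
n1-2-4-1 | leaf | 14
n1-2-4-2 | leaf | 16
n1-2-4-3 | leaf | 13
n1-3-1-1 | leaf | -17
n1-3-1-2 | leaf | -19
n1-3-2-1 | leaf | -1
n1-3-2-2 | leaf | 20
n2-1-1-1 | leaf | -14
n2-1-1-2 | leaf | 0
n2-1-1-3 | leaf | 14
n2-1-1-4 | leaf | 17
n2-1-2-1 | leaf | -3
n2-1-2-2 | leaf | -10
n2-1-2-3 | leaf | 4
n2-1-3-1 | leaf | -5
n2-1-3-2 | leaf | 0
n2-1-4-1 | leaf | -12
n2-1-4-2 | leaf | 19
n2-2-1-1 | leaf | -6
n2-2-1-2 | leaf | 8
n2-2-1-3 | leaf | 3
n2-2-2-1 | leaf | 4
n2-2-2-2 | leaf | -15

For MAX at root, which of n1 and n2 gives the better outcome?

n1

n1-1-1 (MIN): min(-11, -10) = -11
n1-1-2 (MIN): min(15, -2, 3) = -2
n1-1-3 (MIN): min(3, 1, 16) = 1
n1-1-4 (MIN): min(-8, -12) = -12
n1-1 (MAX): max(-11, -2, 1, -12) = 1
n1-2-1 (MIN): min(2, -6) = -6
n1-2-2 (MIN): min(-15, 18, -4) = -15
n1-2-3 (MIN): min(9, -14, -1, 2) = -14
n1-2-4 (MIN): min(14, 16, 13) = 13
n1-2 (MAX): max(-6, -15, -14, 13) = 13
n1-3-1 (MIN): min(-17, -19) = -19
n1-3-2 (MIN): min(-1, 20) = -1
n1-3 (MAX): max(-19, -1) = -1
n1 (MIN): min(1, 13, -1) = -1
n2-1-1 (MIN): min(-14, 0, 14, 17) = -14
n2-1-2 (MIN): min(-3, -10, 4) = -10
n2-1-3 (MIN): min(-5, 0) = -5
n2-1-4 (MIN): min(-12, 19) = -12
n2-1 (MAX): max(-14, -10, -5, -12) = -5
n2-2-1 (MIN): min(-6, 8, 3) = -6
n2-2-2 (MIN): min(4, -15) = -15
n2-2 (MAX): max(-6, -15) = -6
n2 (MIN): min(-5, -6) = -6
MAX prefers the higher value; n1=-1, n2=-6. n1 is better since -1 > -6.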